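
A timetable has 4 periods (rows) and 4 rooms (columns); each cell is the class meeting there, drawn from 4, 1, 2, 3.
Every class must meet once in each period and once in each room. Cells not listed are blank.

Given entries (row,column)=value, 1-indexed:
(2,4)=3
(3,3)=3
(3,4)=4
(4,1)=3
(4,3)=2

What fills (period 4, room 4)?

1

Period 4 already has {2, 3} and room 4 already has {4, 3}, so period 4, room 4 must be 1.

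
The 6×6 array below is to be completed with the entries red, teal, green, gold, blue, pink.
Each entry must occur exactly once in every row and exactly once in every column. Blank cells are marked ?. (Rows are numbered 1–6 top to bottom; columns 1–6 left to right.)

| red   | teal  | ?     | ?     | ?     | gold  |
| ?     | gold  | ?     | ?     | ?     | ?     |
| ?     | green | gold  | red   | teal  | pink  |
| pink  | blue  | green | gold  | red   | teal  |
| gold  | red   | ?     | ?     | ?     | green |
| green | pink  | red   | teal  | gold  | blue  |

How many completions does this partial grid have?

4

Row 1, column 3: eliminating its row and column leaves {blue, pink}.
Row 1, column 4: eliminating its row and column leaves {green, blue, pink}.
Row 1, column 5: eliminating its row and column leaves {green, blue, pink}.
Row 2, column 1: eliminating its row and column leaves {teal, blue}.
Row 2, column 3: eliminating its row and column leaves {teal, blue, pink}.
Row 2, column 4: eliminating its row and column leaves {green, blue, pink}.
Row 2, column 5: eliminating its row and column leaves {green, blue, pink}.
Row 2, column 6: eliminating its row and column leaves {red}.
Row 3, column 1: eliminating its row and column leaves {blue}.
Row 5, column 3: eliminating its row and column leaves {teal, blue, pink}.
Row 5, column 4: eliminating its row and column leaves {blue, pink}.
Row 5, column 5: eliminating its row and column leaves {blue, pink}.
Enumerating the assignments across these blanks that avoid any row or column repeat gives 4 completions.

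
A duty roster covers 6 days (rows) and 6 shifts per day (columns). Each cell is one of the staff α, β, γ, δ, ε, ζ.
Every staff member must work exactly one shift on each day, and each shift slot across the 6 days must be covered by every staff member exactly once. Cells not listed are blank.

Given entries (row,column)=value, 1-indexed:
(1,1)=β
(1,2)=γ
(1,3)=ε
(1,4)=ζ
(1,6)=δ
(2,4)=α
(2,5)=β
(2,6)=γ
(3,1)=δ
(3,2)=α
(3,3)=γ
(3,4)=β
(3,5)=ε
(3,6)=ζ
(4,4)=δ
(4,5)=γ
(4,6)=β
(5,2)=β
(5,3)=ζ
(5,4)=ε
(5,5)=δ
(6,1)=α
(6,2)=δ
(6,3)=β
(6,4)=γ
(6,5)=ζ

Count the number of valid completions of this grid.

2

Day 1, shift 5: eliminating its day and shift leaves {α}.
Day 2, shift 1: eliminating its day and shift leaves {ε, ζ}.
Day 2, shift 2: eliminating its day and shift leaves {ε, ζ}.
Day 2, shift 3: eliminating its day and shift leaves {δ}.
Day 4, shift 1: eliminating its day and shift leaves {ε, ζ}.
Day 4, shift 2: eliminating its day and shift leaves {ε, ζ}.
Day 4, shift 3: eliminating its day and shift leaves {α}.
Day 5, shift 1: eliminating its day and shift leaves {γ}.
Day 5, shift 6: eliminating its day and shift leaves {α}.
Day 6, shift 6: eliminating its day and shift leaves {ε}.
Enumerating the assignments across these blanks that avoid any day or shift repeat gives 2 completions.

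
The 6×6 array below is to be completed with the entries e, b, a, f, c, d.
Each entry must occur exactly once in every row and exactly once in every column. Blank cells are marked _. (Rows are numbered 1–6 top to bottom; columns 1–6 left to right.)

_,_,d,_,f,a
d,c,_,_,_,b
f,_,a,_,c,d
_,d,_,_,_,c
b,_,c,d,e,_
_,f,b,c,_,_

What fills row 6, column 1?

a

Row 2, column 5: row 2 has {b, c, d} and column 5 has {e, f, c}, leaving only a.
Row 4, column 5: row 4 has {c, d} and column 5 has {e, a, f, c}, leaving only b.
Row 5, column 2: row 5 has {e, b, c, d} and column 2 has {f, c, d}, leaving only a.
Row 5, column 6: row 5 has {e, b, a, c, d} and column 6 has {b, a, c, d}, leaving only f.
Row 6, column 5: row 6 has {b, f, c} and column 5 has {e, b, a, f, c}, leaving only d.
Row 6, column 6: row 6 has {b, f, c, d} and column 6 has {b, a, f, c, d}, leaving only e.
Row 6 already has {e, b, f, c, d} and column 1 already has {b, f, d}, so row 6, column 1 must be a.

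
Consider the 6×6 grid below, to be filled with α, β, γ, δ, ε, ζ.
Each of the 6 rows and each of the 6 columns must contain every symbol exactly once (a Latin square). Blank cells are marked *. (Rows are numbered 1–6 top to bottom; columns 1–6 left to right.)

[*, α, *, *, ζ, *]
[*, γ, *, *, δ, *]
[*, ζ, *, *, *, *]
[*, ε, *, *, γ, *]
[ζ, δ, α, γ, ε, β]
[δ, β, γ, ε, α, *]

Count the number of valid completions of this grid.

10

Row 1, column 1: eliminating its row and column leaves {β, γ, ε}.
Row 1, column 3: eliminating its row and column leaves {β, δ, ε}.
Row 1, column 4: eliminating its row and column leaves {β, δ}.
Row 1, column 6: eliminating its row and column leaves {γ, δ, ε}.
Row 2, column 1: eliminating its row and column leaves {α, β, ε}.
Row 2, column 3: eliminating its row and column leaves {β, ε, ζ}.
Row 2, column 4: eliminating its row and column leaves {α, β, ζ}.
Row 2, column 6: eliminating its row and column leaves {α, ε, ζ}.
Row 3, column 1: eliminating its row and column leaves {α, β, γ, ε}.
Row 3, column 3: eliminating its row and column leaves {β, δ, ε}.
Row 3, column 4: eliminating its row and column leaves {α, β, δ}.
Row 3, column 5: eliminating its row and column leaves {β}.
Row 3, column 6: eliminating its row and column leaves {α, γ, δ, ε}.
Row 4, column 1: eliminating its row and column leaves {α, β}.
Row 4, column 3: eliminating its row and column leaves {β, δ, ζ}.
Row 4, column 4: eliminating its row and column leaves {α, β, δ, ζ}.
Row 4, column 6: eliminating its row and column leaves {α, δ, ζ}.
Row 6, column 6: eliminating its row and column leaves {ζ}.
Enumerating the assignments across these blanks that avoid any row or column repeat gives 10 completions.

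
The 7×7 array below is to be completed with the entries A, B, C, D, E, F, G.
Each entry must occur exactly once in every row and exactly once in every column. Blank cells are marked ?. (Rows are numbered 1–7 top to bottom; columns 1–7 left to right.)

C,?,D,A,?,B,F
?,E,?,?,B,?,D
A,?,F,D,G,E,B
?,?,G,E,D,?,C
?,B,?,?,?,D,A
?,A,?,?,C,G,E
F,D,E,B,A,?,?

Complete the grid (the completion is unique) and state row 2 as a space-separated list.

Row 2, column 1: row 2 has {B, D, E} and column 1 has {A, C, F}, leaving only G.
Row 1, column 2: row 1 has {A, B, C, D, F} and column 2 has {A, B, D, E}, leaving only G.
Row 1, column 5: row 1 has {A, B, C, D, F, G} and column 5 has {A, B, C, D, G}, leaving only E.
Row 3, column 2: row 3 has {A, B, D, E, F, G} and column 2 has {A, B, D, E, G}, leaving only C.
Row 4, column 1: row 4 has {C, D, E, G} and column 1 has {A, C, F, G}, leaving only B.
Row 4, column 2: row 4 has {B, C, D, E, G} and column 2 has {A, B, C, D, E, G}, leaving only F.
Row 4, column 6: row 4 has {B, C, D, E, F, G} and column 6 has {B, D, E, G}, leaving only A.
Row 5, column 1: row 5 has {A, B, D} and column 1 has {A, B, C, F, G}, leaving only E.
Row 5, column 3: row 5 has {A, B, D, E} and column 3 has {D, E, F, G}, leaving only C.
Row 2, column 3: row 2 has {B, D, E, G} and column 3 has {C, D, E, F, G}, leaving only A.
Row 5, column 5: row 5 has {A, B, C, D, E} and column 5 has {A, B, C, D, E, G}, leaving only F.
Row 5, column 4: row 5 has {A, B, C, D, E, F} and column 4 has {A, B, D, E}, leaving only G.
Row 6, column 1: row 6 has {A, C, E, G} and column 1 has {A, B, C, E, F, G}, leaving only D.
Row 6, column 3: row 6 has {A, C, D, E, G} and column 3 has {A, C, D, E, F, G}, leaving only B.
Row 6, column 4: row 6 has {A, B, C, D, E, G} and column 4 has {A, B, D, E, G}, leaving only F.
Row 2, column 4: row 2 has {A, B, D, E, G} and column 4 has {A, B, D, E, F, G}, leaving only C.
Row 2, column 6: row 2 has {A, B, C, D, E, G} and column 6 has {A, B, D, E, G}, leaving only F.
So row 2 reads: G E A C B F D.

G E A C B F D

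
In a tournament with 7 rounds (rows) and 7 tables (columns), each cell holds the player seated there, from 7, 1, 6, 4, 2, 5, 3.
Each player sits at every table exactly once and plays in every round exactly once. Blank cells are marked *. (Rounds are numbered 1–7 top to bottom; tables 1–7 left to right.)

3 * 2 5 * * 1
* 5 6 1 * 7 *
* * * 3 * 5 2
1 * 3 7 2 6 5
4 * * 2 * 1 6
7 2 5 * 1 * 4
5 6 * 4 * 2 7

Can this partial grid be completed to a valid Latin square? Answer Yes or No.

No round or table among the givens repeats a symbol, and propagating forced cells runs into no contradiction.
One valid completion exists (for instance, 3 7 2 5 6 4 1 / 2 5 6 1 4 7 3 / 6 1 4 3 7 5 2 / 1 4 3 7 2 6 5 / 4 3 7 2 5 1 6 / 7 2 5 6 1 3 4 / 5 6 1 4 3 2 7).

Yes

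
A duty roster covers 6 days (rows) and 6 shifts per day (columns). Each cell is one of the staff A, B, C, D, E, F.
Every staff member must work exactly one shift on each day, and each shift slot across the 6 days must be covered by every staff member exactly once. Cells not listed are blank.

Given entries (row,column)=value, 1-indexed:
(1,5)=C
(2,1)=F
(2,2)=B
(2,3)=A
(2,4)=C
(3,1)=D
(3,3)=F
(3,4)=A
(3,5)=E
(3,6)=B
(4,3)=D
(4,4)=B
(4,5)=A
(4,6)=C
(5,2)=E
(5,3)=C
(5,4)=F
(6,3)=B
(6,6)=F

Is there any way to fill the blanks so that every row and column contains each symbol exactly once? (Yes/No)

Day 1, shift 3: day 1 has {C} and shift 3 has {A, B, C, D, F}, so it must be E.
Day 1, shift 4: day 1 has {C, E} and shift 4 has {A, B, C, F}, so it must be D.
Day 1, shift 6: day 1 has {C, D, E} and shift 6 has {B, C, F}, so it must be A.
Day 1, shift 1: day 1 has {A, C, D, E} and shift 1 has {D, F}, so it must be B.
Day 1, shift 2: day 1 has {A, B, C, D, E} and shift 2 has {B, E}, so it must be F.
Now day 4, shift 2: day 4 together with shift 2 already contain {A, B, C, D, E, F} — every symbol — so nothing can go there. The grid has no valid completion.

No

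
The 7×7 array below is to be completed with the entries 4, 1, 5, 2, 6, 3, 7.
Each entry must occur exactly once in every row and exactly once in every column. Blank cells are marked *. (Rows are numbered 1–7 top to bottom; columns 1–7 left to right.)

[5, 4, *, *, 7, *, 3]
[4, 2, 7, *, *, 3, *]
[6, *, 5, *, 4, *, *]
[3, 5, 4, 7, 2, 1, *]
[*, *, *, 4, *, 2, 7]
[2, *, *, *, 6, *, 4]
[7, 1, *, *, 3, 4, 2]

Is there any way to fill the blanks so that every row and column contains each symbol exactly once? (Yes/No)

No row or column among the givens repeats a symbol, and propagating forced cells runs into no contradiction.
One valid completion exists (for instance, 5 4 2 1 7 6 3 / 4 2 7 6 1 3 5 / 6 3 5 2 4 7 1 / 3 5 4 7 2 1 6 / 1 6 3 4 5 2 7 / 2 7 1 3 6 5 4 / 7 1 6 5 3 4 2).

Yes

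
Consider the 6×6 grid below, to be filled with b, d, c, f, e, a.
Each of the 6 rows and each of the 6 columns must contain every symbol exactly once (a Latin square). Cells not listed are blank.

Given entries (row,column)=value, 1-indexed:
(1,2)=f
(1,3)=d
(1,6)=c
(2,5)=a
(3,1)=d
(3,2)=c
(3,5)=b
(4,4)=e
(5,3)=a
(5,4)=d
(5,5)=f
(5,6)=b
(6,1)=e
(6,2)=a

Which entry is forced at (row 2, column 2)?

Row 1, column 5: row 1 has {d, c, f} and column 5 has {b, f, a}, leaving only e.
Row 5, column 1: row 5 has {b, d, f, a} and column 1 has {d, e}, leaving only c.
Row 5, column 2: row 5 has {b, d, c, f, a} and column 2 has {c, f, a}, leaving only e.
Row 2, column 2 is narrowed to {b, d}.
If it were b, then row 4, column 5 would be left with no valid symbol.
So row 2, column 2 must be d.

d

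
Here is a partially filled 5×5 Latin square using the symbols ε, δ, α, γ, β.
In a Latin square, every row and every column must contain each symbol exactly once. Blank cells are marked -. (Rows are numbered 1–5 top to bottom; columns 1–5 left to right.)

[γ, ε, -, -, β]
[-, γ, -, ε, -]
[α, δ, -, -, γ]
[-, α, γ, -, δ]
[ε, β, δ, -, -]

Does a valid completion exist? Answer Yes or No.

Row 1, column 3: row 1 has {ε, γ, β} and column 3 has {δ, γ}, so it must be α.
Row 1, column 4: row 1 has {ε, α, γ, β} and column 4 has {ε}, so it must be δ.
Row 2, column 3: row 2 has {ε, γ} and column 3 has {δ, α, γ}, so it must be β.
Row 2, column 1: row 2 has {ε, γ, β} and column 1 has {ε, α, γ}, so it must be δ.
Row 2, column 5: row 2 has {ε, δ, γ, β} and column 5 has {δ, γ, β}, so it must be α.
Now row 5, column 5: row 5 together with column 5 already contain {ε, δ, α, γ, β} — every symbol — so nothing can go there. The grid has no valid completion.

No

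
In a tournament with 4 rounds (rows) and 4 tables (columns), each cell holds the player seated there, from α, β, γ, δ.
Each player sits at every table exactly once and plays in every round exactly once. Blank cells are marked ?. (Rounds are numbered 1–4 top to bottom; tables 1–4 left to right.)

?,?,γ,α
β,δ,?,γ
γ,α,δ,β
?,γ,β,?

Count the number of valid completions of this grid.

Round 1, table 1: eliminating its round and table leaves {δ}.
Round 1, table 2: eliminating its round and table leaves {β}.
Round 2, table 3: eliminating its round and table leaves {α}.
Round 4, table 1: eliminating its round and table leaves {α, δ}.
Round 4, table 4: eliminating its round and table leaves {δ}.
Only one assignment across all blanks avoids any round or table repeat, giving 1 completion.

1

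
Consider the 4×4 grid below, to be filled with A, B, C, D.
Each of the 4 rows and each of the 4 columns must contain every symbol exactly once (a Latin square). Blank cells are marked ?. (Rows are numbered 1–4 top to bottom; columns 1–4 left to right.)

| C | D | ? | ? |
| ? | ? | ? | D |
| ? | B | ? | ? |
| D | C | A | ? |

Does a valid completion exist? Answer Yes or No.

No row or column among the givens repeats a symbol, and propagating forced cells runs into no contradiction.
One valid completion exists (for instance, C D B A / B A C D / A B D C / D C A B).

Yes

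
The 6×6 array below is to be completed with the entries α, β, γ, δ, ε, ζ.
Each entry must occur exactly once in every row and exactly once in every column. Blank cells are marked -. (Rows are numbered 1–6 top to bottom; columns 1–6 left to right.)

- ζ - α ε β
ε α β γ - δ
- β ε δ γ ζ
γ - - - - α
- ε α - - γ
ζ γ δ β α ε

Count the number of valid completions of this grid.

Row 1, column 1: eliminating its row and column leaves {δ}.
Row 1, column 3: eliminating its row and column leaves {γ}.
Row 2, column 5: eliminating its row and column leaves {ζ}.
Row 3, column 1: eliminating its row and column leaves {α}.
Row 4, column 2: eliminating its row and column leaves {δ}.
Row 4, column 3: eliminating its row and column leaves {ζ}.
Row 4, column 4: eliminating its row and column leaves {ε, ζ}.
Row 4, column 5: eliminating its row and column leaves {β, δ, ζ}.
Row 5, column 1: eliminating its row and column leaves {β, δ}.
Row 5, column 4: eliminating its row and column leaves {ζ}.
Row 5, column 5: eliminating its row and column leaves {β, δ, ζ}.
Only one assignment across all blanks avoids any row or column repeat, giving 1 completion.

1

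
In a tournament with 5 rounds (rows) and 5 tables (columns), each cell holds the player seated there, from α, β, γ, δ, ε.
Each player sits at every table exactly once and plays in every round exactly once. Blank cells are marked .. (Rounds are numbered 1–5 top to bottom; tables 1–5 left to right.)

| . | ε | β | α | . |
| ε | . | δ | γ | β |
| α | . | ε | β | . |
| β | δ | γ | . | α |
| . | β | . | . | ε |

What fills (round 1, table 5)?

Round 2, table 2: round 2 has {β, γ, δ, ε} and table 2 has {β, δ, ε}, leaving only α.
Round 3, table 2: round 3 has {α, β, ε} and table 2 has {α, β, δ, ε}, leaving only γ.
Round 3, table 5: round 3 has {α, β, γ, ε} and table 5 has {α, β, ε}, leaving only δ.
Round 1 already has {α, β, ε} and table 5 already has {α, β, δ, ε}, so round 1, table 5 must be γ.

γ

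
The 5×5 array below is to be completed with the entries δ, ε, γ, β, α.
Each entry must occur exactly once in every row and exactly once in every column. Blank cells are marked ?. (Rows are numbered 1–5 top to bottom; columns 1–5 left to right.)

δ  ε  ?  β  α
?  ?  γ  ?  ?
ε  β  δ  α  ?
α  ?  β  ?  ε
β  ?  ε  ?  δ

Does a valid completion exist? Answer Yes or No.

No

Row 1, column 3: row 1 together with column 3 already contain {δ, ε, γ, β, α} — every symbol — so nothing can go there. The grid has no valid completion.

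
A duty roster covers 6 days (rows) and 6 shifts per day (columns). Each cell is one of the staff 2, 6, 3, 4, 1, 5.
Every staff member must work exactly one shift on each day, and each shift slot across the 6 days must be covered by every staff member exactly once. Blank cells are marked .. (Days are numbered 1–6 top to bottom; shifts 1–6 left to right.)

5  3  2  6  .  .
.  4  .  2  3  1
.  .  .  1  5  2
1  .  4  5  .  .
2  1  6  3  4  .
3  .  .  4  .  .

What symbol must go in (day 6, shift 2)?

5

Day 1, shift 5: day 1 has {2, 6, 3, 5} and shift 5 has {3, 4, 5}, leaving only 1.
Day 1, shift 6: day 1 has {2, 6, 3, 1, 5} and shift 6 has {2, 1}, leaving only 4.
Day 2, shift 1: day 2 has {2, 3, 4, 1} and shift 1 has {2, 3, 1, 5}, leaving only 6.
Day 2, shift 3: day 2 has {2, 6, 3, 4, 1} and shift 3 has {2, 6, 4}, leaving only 5.
Day 3, shift 1: day 3 has {2, 1, 5} and shift 1 has {2, 6, 3, 1, 5}, leaving only 4.
Day 3, shift 2: day 3 has {2, 4, 1, 5} and shift 2 has {3, 4, 1}, leaving only 6.
Day 3, shift 3: day 3 has {2, 6, 4, 1, 5} and shift 3 has {2, 6, 4, 5}, leaving only 3.
Day 4, shift 2: day 4 has {4, 1, 5} and shift 2 has {6, 3, 4, 1}, leaving only 2.
Day 6 already has {3, 4} and shift 2 already has {2, 6, 3, 4, 1}, so day 6, shift 2 must be 5.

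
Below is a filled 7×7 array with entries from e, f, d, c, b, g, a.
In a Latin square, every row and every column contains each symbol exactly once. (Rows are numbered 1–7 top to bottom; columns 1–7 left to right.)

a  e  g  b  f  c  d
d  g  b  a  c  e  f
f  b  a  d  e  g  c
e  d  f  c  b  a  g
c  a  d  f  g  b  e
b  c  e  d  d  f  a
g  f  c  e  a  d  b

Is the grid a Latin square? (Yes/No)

Column 4 contains d twice (at rows 3 and 6), so it is not a permutation.

No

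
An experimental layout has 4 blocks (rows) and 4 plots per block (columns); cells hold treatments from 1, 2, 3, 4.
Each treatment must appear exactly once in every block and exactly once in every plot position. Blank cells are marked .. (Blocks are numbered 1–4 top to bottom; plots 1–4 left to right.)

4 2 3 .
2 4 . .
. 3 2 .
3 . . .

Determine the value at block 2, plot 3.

Block 2 already has {2, 4} and plot 3 already has {2, 3}, so block 2, plot 3 must be 1.

1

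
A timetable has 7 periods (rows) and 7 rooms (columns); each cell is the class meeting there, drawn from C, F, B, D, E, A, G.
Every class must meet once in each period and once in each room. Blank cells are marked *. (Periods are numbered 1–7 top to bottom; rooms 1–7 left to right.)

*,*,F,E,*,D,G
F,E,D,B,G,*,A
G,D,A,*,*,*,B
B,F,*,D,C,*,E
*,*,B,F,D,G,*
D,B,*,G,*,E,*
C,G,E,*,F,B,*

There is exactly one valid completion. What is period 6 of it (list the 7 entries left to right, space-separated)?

D B C G A E F

Period 6, room 3: period 6 has {B, D, E, G} and room 3 has {F, B, D, E, A}, leaving only C.
Period 6, room 5: period 6 has {C, B, D, E, G} and room 5 has {C, F, D, G}, leaving only A.
Period 6, room 7: period 6 has {C, B, D, E, A, G} and room 7 has {B, E, A, G}, leaving only F.
So period 6 reads: D B C G A E F.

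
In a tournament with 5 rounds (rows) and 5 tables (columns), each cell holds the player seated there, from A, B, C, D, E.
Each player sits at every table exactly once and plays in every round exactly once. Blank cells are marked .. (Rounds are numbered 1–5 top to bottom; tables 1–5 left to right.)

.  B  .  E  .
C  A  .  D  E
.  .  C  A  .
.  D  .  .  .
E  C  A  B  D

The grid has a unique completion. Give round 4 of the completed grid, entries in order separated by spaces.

B D E C A

Round 4, table 4: round 4 has {D} and table 4 has {A, B, D, E}, leaving only C.
Round 1, table 3: round 1 has {B, E} and table 3 has {A, C}, leaving only D.
Round 1, table 1: round 1 has {B, D, E} and table 1 has {C, E}, leaving only A.
Round 4, table 1: round 4 has {C, D} and table 1 has {A, C, E}, leaving only B.
Round 4, table 3: round 4 has {B, C, D} and table 3 has {A, C, D}, leaving only E.
Round 4, table 5: round 4 has {B, C, D, E} and table 5 has {D, E}, leaving only A.
So round 4 reads: B D E C A.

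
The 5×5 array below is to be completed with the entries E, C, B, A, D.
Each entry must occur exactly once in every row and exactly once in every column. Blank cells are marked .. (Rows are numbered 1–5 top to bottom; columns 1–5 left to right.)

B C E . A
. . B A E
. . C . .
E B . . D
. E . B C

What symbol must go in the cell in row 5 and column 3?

Row 1, column 4: row 1 has {E, C, B, A} and column 4 has {B, A}, leaving only D.
Row 2, column 2: row 2 has {E, B, A} and column 2 has {E, C, B}, leaving only D.
Row 2, column 1: row 2 has {E, B, A, D} and column 1 has {E, B}, leaving only C.
Row 3, column 2: row 3 has {C} and column 2 has {E, C, B, D}, leaving only A.
Row 3, column 1: row 3 has {C, A} and column 1 has {E, C, B}, leaving only D.
Row 3, column 4: row 3 has {C, A, D} and column 4 has {B, A, D}, leaving only E.
Row 3, column 5: row 3 has {E, C, A, D} and column 5 has {E, C, A, D}, leaving only B.
Row 4, column 3: row 4 has {E, B, D} and column 3 has {E, C, B}, leaving only A.
Row 5 already has {E, C, B} and column 3 already has {E, C, B, A}, so row 5, column 3 must be D.

D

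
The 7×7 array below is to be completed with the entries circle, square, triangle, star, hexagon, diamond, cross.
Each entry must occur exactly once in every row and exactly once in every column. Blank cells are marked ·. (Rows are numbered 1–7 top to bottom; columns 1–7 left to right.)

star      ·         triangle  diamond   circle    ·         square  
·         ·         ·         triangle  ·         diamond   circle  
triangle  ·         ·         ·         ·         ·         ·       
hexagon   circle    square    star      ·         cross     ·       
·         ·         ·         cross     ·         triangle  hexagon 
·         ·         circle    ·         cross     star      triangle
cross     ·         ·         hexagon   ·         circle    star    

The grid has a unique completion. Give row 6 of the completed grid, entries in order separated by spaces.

Row 6, column 4: row 6 has {circle, triangle, star, cross} and column 4 has {triangle, star, hexagon, diamond, cross}, leaving only square.
Row 6, column 1: row 6 has {circle, square, triangle, star, cross} and column 1 has {triangle, star, hexagon, cross}, leaving only diamond.
Row 6, column 2: row 6 has {circle, square, triangle, star, diamond, cross} and column 2 has {circle}, leaving only hexagon.
So row 6 reads: diamond hexagon circle square cross star triangle.

diamond hexagon circle square cross star triangle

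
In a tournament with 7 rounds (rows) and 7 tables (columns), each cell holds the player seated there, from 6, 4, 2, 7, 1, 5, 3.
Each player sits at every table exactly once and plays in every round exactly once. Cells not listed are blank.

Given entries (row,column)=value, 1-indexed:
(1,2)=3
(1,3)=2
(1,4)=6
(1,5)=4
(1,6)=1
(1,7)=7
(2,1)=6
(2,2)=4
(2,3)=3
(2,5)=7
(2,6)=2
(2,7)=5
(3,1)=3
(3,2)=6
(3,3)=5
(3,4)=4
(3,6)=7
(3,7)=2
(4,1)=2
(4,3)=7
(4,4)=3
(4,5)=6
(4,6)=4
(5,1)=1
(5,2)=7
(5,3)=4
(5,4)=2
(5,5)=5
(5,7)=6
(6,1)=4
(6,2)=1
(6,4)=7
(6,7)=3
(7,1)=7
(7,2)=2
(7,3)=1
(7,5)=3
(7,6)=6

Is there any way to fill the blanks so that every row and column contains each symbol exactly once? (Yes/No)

No round or table among the givens repeats a symbol, and propagating forced cells runs into no contradiction.
One valid completion exists (for instance, 5 3 2 6 4 1 7 / 6 4 3 1 7 2 5 / 3 6 5 4 1 7 2 / 2 5 7 3 6 4 1 / 1 7 4 2 5 3 6 / 4 1 6 7 2 5 3 / 7 2 1 5 3 6 4).

Yes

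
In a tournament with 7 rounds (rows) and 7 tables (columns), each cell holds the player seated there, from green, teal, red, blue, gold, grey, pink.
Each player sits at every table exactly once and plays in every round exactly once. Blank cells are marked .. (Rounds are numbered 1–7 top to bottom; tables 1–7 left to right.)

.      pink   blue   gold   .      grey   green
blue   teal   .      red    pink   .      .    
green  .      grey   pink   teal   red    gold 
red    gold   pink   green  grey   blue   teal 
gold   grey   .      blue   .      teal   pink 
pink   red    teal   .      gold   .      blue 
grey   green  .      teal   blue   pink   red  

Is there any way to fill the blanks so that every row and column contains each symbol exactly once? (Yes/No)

Yes

No round or table among the givens repeats a symbol, and propagating forced cells runs into no contradiction.
One valid completion exists (for instance, teal pink blue gold red grey green / blue teal green red pink gold grey / green blue grey pink teal red gold / red gold pink green grey blue teal / gold grey red blue green teal pink / pink red teal grey gold green blue / grey green gold teal blue pink red).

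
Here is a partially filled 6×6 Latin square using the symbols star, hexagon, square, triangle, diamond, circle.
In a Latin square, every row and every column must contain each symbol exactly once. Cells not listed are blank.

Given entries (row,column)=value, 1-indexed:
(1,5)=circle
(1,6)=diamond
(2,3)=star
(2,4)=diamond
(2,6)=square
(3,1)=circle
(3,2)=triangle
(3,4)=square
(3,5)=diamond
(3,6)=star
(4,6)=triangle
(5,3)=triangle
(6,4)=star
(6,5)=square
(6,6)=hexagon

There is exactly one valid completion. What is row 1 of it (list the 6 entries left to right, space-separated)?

Row 3, column 3: row 3 has {star, square, triangle, diamond, circle} and column 3 has {star, triangle}, leaving only hexagon.
Row 1, column 3: row 1 has {diamond, circle} and column 3 has {star, hexagon, triangle}, leaving only square.
Row 5, column 6: row 5 has {triangle} and column 6 has {star, hexagon, square, triangle, diamond}, leaving only circle.
Row 5, column 4: row 5 has {triangle, circle} and column 4 has {star, square, diamond}, leaving only hexagon.
Row 1, column 4: row 1 has {square, diamond, circle} and column 4 has {star, hexagon, square, diamond}, leaving only triangle.
Row 4, column 4: row 4 has {triangle} and column 4 has {star, hexagon, square, triangle, diamond}, leaving only circle.
Row 4, column 3: row 4 has {triangle, circle} and column 3 has {star, hexagon, square, triangle}, leaving only diamond.
Row 5, column 5: row 5 has {hexagon, triangle, circle} and column 5 has {square, diamond, circle}, leaving only star.
Row 4, column 5: row 4 has {triangle, diamond, circle} and column 5 has {star, square, diamond, circle}, leaving only hexagon.
Row 2, column 5: row 2 has {star, square, diamond} and column 5 has {star, hexagon, square, diamond, circle}, leaving only triangle.
Row 2, column 1: row 2 has {star, square, triangle, diamond} and column 1 has {circle}, leaving only hexagon.
Row 1, column 1: row 1 has {square, triangle, diamond, circle} and column 1 has {hexagon, circle}, leaving only star.
Row 1, column 2: row 1 has {star, square, triangle, diamond, circle} and column 2 has {triangle}, leaving only hexagon.
So row 1 reads: star hexagon square triangle circle diamond.

star hexagon square triangle circle diamond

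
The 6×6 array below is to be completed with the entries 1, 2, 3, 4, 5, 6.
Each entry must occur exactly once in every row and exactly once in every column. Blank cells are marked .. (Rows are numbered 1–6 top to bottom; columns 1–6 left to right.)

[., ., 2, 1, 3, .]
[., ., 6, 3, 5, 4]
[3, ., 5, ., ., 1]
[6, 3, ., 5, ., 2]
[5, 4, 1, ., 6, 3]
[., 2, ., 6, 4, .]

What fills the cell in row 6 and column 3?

3

Row 6 already has {2, 4, 6} and column 3 already has {1, 2, 5, 6}, so row 6, column 3 must be 3.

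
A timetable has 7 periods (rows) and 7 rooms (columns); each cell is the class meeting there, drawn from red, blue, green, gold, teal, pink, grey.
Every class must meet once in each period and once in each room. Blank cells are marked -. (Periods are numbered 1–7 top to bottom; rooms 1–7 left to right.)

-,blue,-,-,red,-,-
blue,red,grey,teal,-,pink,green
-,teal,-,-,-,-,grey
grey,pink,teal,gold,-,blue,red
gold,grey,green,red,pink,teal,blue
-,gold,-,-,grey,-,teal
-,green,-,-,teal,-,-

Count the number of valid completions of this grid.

Period 1, room 1: eliminating its period and room leaves {green, teal, pink}.
Period 1, room 3: eliminating its period and room leaves {gold, pink}.
Period 1, room 4: eliminating its period and room leaves {green, pink, grey}.
Period 1, room 6: eliminating its period and room leaves {green, gold, grey}.
Period 1, room 7: eliminating its period and room leaves {gold, pink}.
Period 2, room 5: eliminating its period and room leaves {gold}.
Period 3, room 1: eliminating its period and room leaves {red, green, pink}.
Period 3, room 3: eliminating its period and room leaves {red, blue, gold, pink}.
Period 3, room 4: eliminating its period and room leaves {blue, green, pink}.
Period 3, room 5: eliminating its period and room leaves {blue, green, gold}.
Period 3, room 6: eliminating its period and room leaves {red, green, gold}.
Period 4, room 5: eliminating its period and room leaves {green}.
Period 6, room 1: eliminating its period and room leaves {red, green, pink}.
Period 6, room 3: eliminating its period and room leaves {red, blue, pink}.
Period 6, room 4: eliminating its period and room leaves {blue, green, pink}.
Period 6, room 6: eliminating its period and room leaves {red, green}.
Period 7, room 1: eliminating its period and room leaves {red, pink}.
Period 7, room 3: eliminating its period and room leaves {red, blue, gold, pink}.
Period 7, room 4: eliminating its period and room leaves {blue, pink, grey}.
Period 7, room 6: eliminating its period and room leaves {red, gold, grey}.
Period 7, room 7: eliminating its period and room leaves {gold, pink}.
Enumerating the assignments across these blanks that avoid any period or room repeat gives 8 completions.

8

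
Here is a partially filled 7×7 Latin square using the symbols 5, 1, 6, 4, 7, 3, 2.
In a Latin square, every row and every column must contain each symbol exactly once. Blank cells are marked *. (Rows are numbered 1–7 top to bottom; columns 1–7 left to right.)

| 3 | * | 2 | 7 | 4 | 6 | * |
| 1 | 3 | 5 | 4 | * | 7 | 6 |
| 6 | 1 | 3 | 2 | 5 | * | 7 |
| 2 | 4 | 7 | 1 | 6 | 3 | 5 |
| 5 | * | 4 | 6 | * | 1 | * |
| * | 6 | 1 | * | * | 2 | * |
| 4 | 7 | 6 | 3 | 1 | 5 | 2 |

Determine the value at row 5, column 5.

Row 1, column 2: row 1 has {6, 4, 7, 3, 2} and column 2 has {1, 6, 4, 7, 3}, leaving only 5.
Row 1, column 7: row 1 has {5, 6, 4, 7, 3, 2} and column 7 has {5, 6, 7, 2}, leaving only 1.
Row 2, column 5: row 2 has {5, 1, 6, 4, 7, 3} and column 5 has {5, 1, 6, 4}, leaving only 2.
Row 3, column 6: row 3 has {5, 1, 6, 7, 3, 2} and column 6 has {5, 1, 6, 7, 3, 2}, leaving only 4.
Row 5, column 2: row 5 has {5, 1, 6, 4} and column 2 has {5, 1, 6, 4, 7, 3}, leaving only 2.
Row 5, column 7: row 5 has {5, 1, 6, 4, 2} and column 7 has {5, 1, 6, 7, 2}, leaving only 3.
Row 5 already has {5, 1, 6, 4, 3, 2} and column 5 already has {5, 1, 6, 4, 2}, so row 5, column 5 must be 7.

7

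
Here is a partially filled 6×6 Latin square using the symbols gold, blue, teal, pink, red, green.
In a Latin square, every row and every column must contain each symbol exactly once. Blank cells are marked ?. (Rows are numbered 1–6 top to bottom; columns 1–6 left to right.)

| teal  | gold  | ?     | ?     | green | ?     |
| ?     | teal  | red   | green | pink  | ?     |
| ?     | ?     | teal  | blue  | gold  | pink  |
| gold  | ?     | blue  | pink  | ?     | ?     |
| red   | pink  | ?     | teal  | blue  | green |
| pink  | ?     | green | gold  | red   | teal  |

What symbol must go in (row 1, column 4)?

red

Row 1 already has {gold, teal, green} and column 4 already has {gold, blue, teal, pink, green}, so row 1, column 4 must be red.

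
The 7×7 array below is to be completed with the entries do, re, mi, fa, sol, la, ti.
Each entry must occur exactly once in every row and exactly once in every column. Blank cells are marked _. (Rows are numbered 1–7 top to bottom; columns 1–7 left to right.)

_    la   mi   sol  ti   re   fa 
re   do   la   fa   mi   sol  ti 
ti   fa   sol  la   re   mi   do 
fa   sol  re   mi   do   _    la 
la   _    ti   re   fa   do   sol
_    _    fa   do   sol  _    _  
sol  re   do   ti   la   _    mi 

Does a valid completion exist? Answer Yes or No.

Yes

No row or column among the givens repeats a symbol, and propagating forced cells runs into no contradiction.
One valid completion exists (for instance, do la mi sol ti re fa / re do la fa mi sol ti / ti fa sol la re mi do / fa sol re mi do ti la / la mi ti re fa do sol / mi ti fa do sol la re / sol re do ti la fa mi).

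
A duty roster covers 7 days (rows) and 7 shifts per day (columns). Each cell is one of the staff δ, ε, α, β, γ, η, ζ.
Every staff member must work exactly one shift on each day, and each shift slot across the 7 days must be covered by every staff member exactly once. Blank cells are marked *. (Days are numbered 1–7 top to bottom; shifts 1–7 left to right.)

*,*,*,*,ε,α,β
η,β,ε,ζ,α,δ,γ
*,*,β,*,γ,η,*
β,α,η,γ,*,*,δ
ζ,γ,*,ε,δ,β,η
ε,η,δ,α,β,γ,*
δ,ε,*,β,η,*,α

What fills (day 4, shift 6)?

Day 1, shift 1: day 1 has {ε, α, β} and shift 1 has {δ, ε, β, η, ζ}, leaving only γ.
Day 1, shift 3: day 1 has {ε, α, β, γ} and shift 3 has {δ, ε, β, η}, leaving only ζ.
Day 1, shift 2: day 1 has {ε, α, β, γ, ζ} and shift 2 has {ε, α, β, γ, η}, leaving only δ.
Day 1, shift 4: day 1 has {δ, ε, α, β, γ, ζ} and shift 4 has {ε, α, β, γ, ζ}, leaving only η.
Day 3, shift 1: day 3 has {β, γ, η} and shift 1 has {δ, ε, β, γ, η, ζ}, leaving only α.
Day 3, shift 2: day 3 has {α, β, γ, η} and shift 2 has {δ, ε, α, β, γ, η}, leaving only ζ.
Day 3, shift 4: day 3 has {α, β, γ, η, ζ} and shift 4 has {ε, α, β, γ, η, ζ}, leaving only δ.
Day 3, shift 7: day 3 has {δ, α, β, γ, η, ζ} and shift 7 has {δ, α, β, γ, η}, leaving only ε.
Day 4, shift 5: day 4 has {δ, α, β, γ, η} and shift 5 has {δ, ε, α, β, γ, η}, leaving only ζ.
Day 4 already has {δ, α, β, γ, η, ζ} and shift 6 already has {δ, α, β, γ, η}, so day 4, shift 6 must be ε.

ε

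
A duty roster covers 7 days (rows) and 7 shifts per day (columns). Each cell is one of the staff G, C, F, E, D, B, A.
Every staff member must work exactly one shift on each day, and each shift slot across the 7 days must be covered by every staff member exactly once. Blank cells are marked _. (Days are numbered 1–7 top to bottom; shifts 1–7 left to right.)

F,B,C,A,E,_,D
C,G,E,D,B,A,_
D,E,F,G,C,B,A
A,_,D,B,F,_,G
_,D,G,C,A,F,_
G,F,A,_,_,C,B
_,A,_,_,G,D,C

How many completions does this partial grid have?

1

Day 1, shift 6: eliminating its day and shift leaves {G}.
Day 2, shift 7: eliminating its day and shift leaves {F}.
Day 4, shift 2: eliminating its day and shift leaves {C}.
Day 4, shift 6: eliminating its day and shift leaves {E}.
Day 5, shift 1: eliminating its day and shift leaves {E, B}.
Day 5, shift 7: eliminating its day and shift leaves {E}.
Day 6, shift 4: eliminating its day and shift leaves {E}.
Day 6, shift 5: eliminating its day and shift leaves {D}.
Day 7, shift 1: eliminating its day and shift leaves {E, B}.
Day 7, shift 3: eliminating its day and shift leaves {B}.
Day 7, shift 4: eliminating its day and shift leaves {F, E}.
Only one assignment across all blanks avoids any day or shift repeat, giving 1 completion.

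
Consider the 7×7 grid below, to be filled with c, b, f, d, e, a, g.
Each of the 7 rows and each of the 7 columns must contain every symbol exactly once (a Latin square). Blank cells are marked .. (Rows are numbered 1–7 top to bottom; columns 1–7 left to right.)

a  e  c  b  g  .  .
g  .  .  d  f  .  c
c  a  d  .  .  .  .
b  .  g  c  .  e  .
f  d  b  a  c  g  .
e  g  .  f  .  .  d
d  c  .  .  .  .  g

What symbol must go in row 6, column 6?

c

Row 1, column 7: row 1 has {c, b, e, a, g} and column 7 has {c, d, g}, leaving only f.
Row 1, column 6: row 1 has {c, b, f, e, a, g} and column 6 has {e, g}, leaving only d.
Row 2, column 2: row 2 has {c, f, d, g} and column 2 has {c, d, e, a, g}, leaving only b.
Row 2, column 6: row 2 has {c, b, f, d, g} and column 6 has {d, e, g}, leaving only a.
Row 2, column 3: row 2 has {c, b, f, d, a, g} and column 3 has {c, b, d, g}, leaving only e.
Row 4, column 2: row 4 has {c, b, e, g} and column 2 has {c, b, d, e, a, g}, leaving only f.
Row 4, column 7: row 4 has {c, b, f, e, g} and column 7 has {c, f, d, g}, leaving only a.
Row 4, column 5: row 4 has {c, b, f, e, a, g} and column 5 has {c, f, g}, leaving only d.
Row 5, column 7: row 5 has {c, b, f, d, a, g} and column 7 has {c, f, d, a, g}, leaving only e.
Row 3, column 7: row 3 has {c, d, a} and column 7 has {c, f, d, e, a, g}, leaving only b.
Row 3, column 5: row 3 has {c, b, d, a} and column 5 has {c, f, d, g}, leaving only e.
Row 3, column 4: row 3 has {c, b, d, e, a} and column 4 has {c, b, f, d, a}, leaving only g.
Row 3, column 6: row 3 has {c, b, d, e, a, g} and column 6 has {d, e, a, g}, leaving only f.
Row 6, column 3: row 6 has {f, d, e, g} and column 3 has {c, b, d, e, g}, leaving only a.
Row 6, column 5: row 6 has {f, d, e, a, g} and column 5 has {c, f, d, e, g}, leaving only b.
Row 6 already has {b, f, d, e, a, g} and column 6 already has {f, d, e, a, g}, so row 6, column 6 must be c.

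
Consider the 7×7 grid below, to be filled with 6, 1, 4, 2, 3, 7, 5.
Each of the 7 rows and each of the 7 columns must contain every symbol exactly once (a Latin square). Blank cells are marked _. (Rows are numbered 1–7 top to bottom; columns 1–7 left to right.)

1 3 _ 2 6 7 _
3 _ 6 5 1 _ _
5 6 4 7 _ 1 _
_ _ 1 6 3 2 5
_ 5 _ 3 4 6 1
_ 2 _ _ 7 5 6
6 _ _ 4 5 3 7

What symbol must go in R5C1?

2

Row 1, column 3: row 1 has {6, 1, 2, 3, 7} and column 3 has {6, 1, 4}, leaving only 5.
Row 1, column 7: row 1 has {6, 1, 2, 3, 7, 5} and column 7 has {6, 1, 7, 5}, leaving only 4.
Row 2, column 6: row 2 has {6, 1, 3, 5} and column 6 has {6, 1, 2, 3, 7, 5}, leaving only 4.
Row 2, column 2: row 2 has {6, 1, 4, 3, 5} and column 2 has {6, 2, 3, 5}, leaving only 7.
Row 2, column 7: row 2 has {6, 1, 4, 3, 7, 5} and column 7 has {6, 1, 4, 7, 5}, leaving only 2.
Row 3, column 5: row 3 has {6, 1, 4, 7, 5} and column 5 has {6, 1, 4, 3, 7, 5}, leaving only 2.
Row 3, column 7: row 3 has {6, 1, 4, 2, 7, 5} and column 7 has {6, 1, 4, 2, 7, 5}, leaving only 3.
Row 4, column 2: row 4 has {6, 1, 2, 3, 5} and column 2 has {6, 2, 3, 7, 5}, leaving only 4.
Row 4, column 1: row 4 has {6, 1, 4, 2, 3, 5} and column 1 has {6, 1, 3, 5}, leaving only 7.
Row 5 already has {6, 1, 4, 3, 5} and column 1 already has {6, 1, 3, 7, 5}, so row 5, column 1 must be 2.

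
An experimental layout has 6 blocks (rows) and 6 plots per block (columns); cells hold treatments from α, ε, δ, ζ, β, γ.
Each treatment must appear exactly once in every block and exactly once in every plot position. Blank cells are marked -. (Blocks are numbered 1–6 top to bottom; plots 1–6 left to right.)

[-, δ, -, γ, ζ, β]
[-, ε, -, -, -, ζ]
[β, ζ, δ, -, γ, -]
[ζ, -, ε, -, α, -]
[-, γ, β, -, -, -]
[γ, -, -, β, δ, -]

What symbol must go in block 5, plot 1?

α

Block 1, plot 3: block 1 has {δ, ζ, β, γ} and plot 3 has {ε, δ, β}, leaving only α.
Block 1, plot 1: block 1 has {α, δ, ζ, β, γ} and plot 1 has {ζ, β, γ}, leaving only ε.
Block 2, plot 3: block 2 has {ε, ζ} and plot 3 has {α, ε, δ, β}, leaving only γ.
Block 2, plot 5: block 2 has {ε, ζ, γ} and plot 5 has {α, δ, ζ, γ}, leaving only β.
Block 4, plot 2: block 4 has {α, ε, ζ} and plot 2 has {ε, δ, ζ, γ}, leaving only β.
Block 4, plot 4: block 4 has {α, ε, ζ, β} and plot 4 has {β, γ}, leaving only δ.
Block 2, plot 4: block 2 has {ε, ζ, β, γ} and plot 4 has {δ, β, γ}, leaving only α.
Block 2, plot 1: block 2 has {α, ε, ζ, β, γ} and plot 1 has {ε, ζ, β, γ}, leaving only δ.
Block 5 already has {β, γ} and plot 1 already has {ε, δ, ζ, β, γ}, so block 5, plot 1 must be α.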